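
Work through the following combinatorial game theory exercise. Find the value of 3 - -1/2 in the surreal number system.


x = 3, y = -1/2
Converting to common denominator: 2
x = 6/2, y = -1/2
x - y = 3 - -1/2 = 7/2

7/2


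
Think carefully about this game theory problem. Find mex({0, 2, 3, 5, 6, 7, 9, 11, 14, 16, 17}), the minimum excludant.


Set = {0, 2, 3, 5, 6, 7, 9, 11, 14, 16, 17}
0 is in the set.
1 is NOT in the set. This is the mex.
mex = 1

1


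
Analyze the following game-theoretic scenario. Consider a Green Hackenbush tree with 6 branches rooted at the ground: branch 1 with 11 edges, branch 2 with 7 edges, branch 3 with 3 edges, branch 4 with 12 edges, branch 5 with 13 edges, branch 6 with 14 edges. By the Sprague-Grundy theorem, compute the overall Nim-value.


The tree has 6 branches from the ground vertex.
In Green Hackenbush, the Nim-value of a simple path of length k is k.
Branch 1: length 11, Nim-value = 11
Branch 2: length 7, Nim-value = 7
Branch 3: length 3, Nim-value = 3
Branch 4: length 12, Nim-value = 12
Branch 5: length 13, Nim-value = 13
Branch 6: length 14, Nim-value = 14
Total Nim-value = XOR of all branch values:
0 XOR 11 = 11
11 XOR 7 = 12
12 XOR 3 = 15
15 XOR 12 = 3
3 XOR 13 = 14
14 XOR 14 = 0
Nim-value of the tree = 0

0


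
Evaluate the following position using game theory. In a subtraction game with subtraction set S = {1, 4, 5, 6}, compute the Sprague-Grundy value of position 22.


The subtraction set is S = {1, 4, 5, 6}.
G(k) = mex{ G(k - s) : s in S, s <= k }. We compute iteratively: G(0) = 0.
G(1) = mex({0}) = 1
G(2) = mex({1}) = 0
G(3) = mex({0}) = 1
G(4) = mex({0, 1}) = 2
G(5) = mex({0, 1, 2}) = 3
G(6) = mex({0, 1, 3}) = 2
G(7) = mex({0, 1, 2}) = 3
G(8) = mex({0, 1, 2, 3}) = 4
G(9) = mex({1, 2, 3, 4}) = 0
G(10) = mex({0, 2, 3}) = 1
G(11) = mex({1, 2, 3}) = 0
G(12) = mex({0, 2, 3, 4}) = 1
G(13) = mex({0, 1, 3, 4}) = 2
G(14) = mex({0, 1, 2, 4}) = 3
Observe that G(9)..G(14) = 0, 1, 0, 1, 2, 3 repeats G(0)..G(5) = 0, 1, 0, 1, 2, 3.
For k >= max(S) = 6, G(k) is determined by the previous 6 values G(k-6)..G(k-1); a window of 6 consecutive values has recurred shifted by 9, so by induction G(k + 9) = G(k) for all k >= 0: the sequence is periodic from the start with period 9.
One period: G(0..8) = 0, 1, 0, 1, 2, 3, 2, 3, 4.
22 mod 9 = 4, so G(22) = G(4) = 2.

2


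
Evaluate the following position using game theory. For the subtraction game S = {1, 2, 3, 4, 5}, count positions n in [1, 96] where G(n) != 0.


Subtraction set S = {1, 2, 3, 4, 5}, so G(n) = n mod 6.
G(n) = 0 when n is a multiple of 6.
Multiples of 6 in [1, 96]: 16
N-positions (nonzero Grundy) = 96 - 16 = 80

80


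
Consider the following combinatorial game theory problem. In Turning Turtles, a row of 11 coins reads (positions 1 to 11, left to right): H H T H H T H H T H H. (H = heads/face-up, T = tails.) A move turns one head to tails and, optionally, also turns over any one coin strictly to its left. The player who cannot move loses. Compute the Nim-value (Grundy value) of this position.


Coins: H H T H H T H H T H H
Key fact: a single head at position k behaves exactly like a Nim heap of size k (turning it to T and optionally flipping a coin at j < k corresponds to moving the heap from k to j, or to 0), and heads combine as a disjunctive sum (two heads at the same place would cancel, matching j XOR j = 0). So the Nim-value is the XOR of the 1-indexed positions of the heads.
Face-up positions (1-indexed): [1, 2, 4, 5, 7, 8, 10, 11]
XOR 0 with 1: 0 XOR 1 = 1
XOR 1 with 2: 1 XOR 2 = 3
XOR 3 with 4: 3 XOR 4 = 7
XOR 7 with 5: 7 XOR 5 = 2
XOR 2 with 7: 2 XOR 7 = 5
XOR 5 with 8: 5 XOR 8 = 13
XOR 13 with 10: 13 XOR 10 = 7
XOR 7 with 11: 7 XOR 11 = 12
Nim-value = 12

12


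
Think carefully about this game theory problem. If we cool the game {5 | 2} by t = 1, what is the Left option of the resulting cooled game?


Original game: {5 | 2} (a switch {a | b} with a > b).
Cooling by t (for t below the temperature (a - b)/2 = 3/2) taxes each move by t: {a | b} cooled by t is {a - t | b + t}.
Cooling amount: t = 1
Cooled Left option: 5 - 1 = 4
Cooled Right option: 2 + 1 = 3
Cooled game: {4 | 3}
Left option = 4

4


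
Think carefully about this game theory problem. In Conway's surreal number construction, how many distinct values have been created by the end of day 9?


Day 0: {|} = 0 is born. Count = 1.
Day n: the number of surreal numbers born by day n is 2^(n+1) - 1.
By day 0: 2^1 - 1 = 1
By day 1: 2^2 - 1 = 3
By day 2: 2^3 - 1 = 7
By day 3: 2^4 - 1 = 15
By day 4: 2^5 - 1 = 31
By day 5: 2^6 - 1 = 63
By day 6: 2^7 - 1 = 127
By day 7: 2^8 - 1 = 255
By day 8: 2^9 - 1 = 511
By day 9: 2^10 - 1 = 1023
By day 9: 1023 surreal numbers.

1023


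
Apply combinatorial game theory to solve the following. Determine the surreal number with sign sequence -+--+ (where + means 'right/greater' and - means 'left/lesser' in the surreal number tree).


Sign expansion: -+--+
Rule: track bounds (lo, hi), initially (-inf, +inf). On '+', the current value becomes lo and we move to the simplest number in (value, hi): value + 1 if hi = +inf, otherwise the midpoint (value + hi)/2. On '-', the current value becomes hi and we move to value - 1 if lo = -inf, otherwise the midpoint (lo + value)/2.
Start at 0.
Step 1: sign = -, move left. Bounds: (-inf, 0). Value = -1
Step 2: sign = +, move right. Bounds: (-1, 0). Value = -1/2
Step 3: sign = -, move left. Bounds: (-1, -1/2). Value = -3/4
Step 4: sign = -, move left. Bounds: (-1, -3/4). Value = -7/8
Step 5: sign = +, move right. Bounds: (-7/8, -3/4). Value = -13/16
The surreal number with sign expansion -+--+ is -13/16.

-13/16


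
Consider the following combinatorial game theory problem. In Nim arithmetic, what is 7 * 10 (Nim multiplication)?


Nim multiplication is bilinear over XOR: (u XOR v) * w = (u*w) XOR (v*w).
So we split each operand into its bit components and XOR the pairwise Nim products.
7 = 1 + 2 + 4 (as XOR of powers of 2).
10 = 2 + 8 (as XOR of powers of 2).
Using the standard Nim-product table on single bits:
  2*2 = 3,   2*4 = 8,   2*8 = 12,
  4*4 = 6,   4*8 = 11,  8*8 = 13,
and  1*x = x (identity), k*l = l*k (commutative).
Pairwise Nim products:
  1 * 2 = 2
  1 * 8 = 8
  2 * 2 = 3
  2 * 8 = 12
  4 * 2 = 8
  4 * 8 = 11
XOR them: 2 XOR 8 XOR 3 XOR 12 XOR 8 XOR 11 = 6.
Result: 7 * 10 = 6 (in Nim).

6


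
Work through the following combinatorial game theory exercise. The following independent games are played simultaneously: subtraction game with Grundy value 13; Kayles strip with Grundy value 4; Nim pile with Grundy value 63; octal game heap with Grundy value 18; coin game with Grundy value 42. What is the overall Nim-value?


By the Sprague-Grundy theorem, the Grundy value of a sum of games is the XOR of individual Grundy values.
subtraction game: Grundy value = 13. Running XOR: 0 XOR 13 = 13
Kayles strip: Grundy value = 4. Running XOR: 13 XOR 4 = 9
Nim pile: Grundy value = 63. Running XOR: 9 XOR 63 = 54
octal game heap: Grundy value = 18. Running XOR: 54 XOR 18 = 36
coin game: Grundy value = 42. Running XOR: 36 XOR 42 = 14
The combined Grundy value is 14.

14


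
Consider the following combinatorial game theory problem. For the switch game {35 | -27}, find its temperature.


The game is {35 | -27}, a switch {a | b} with numbers a > b.
Cooling {a | b} by t gives {a - t | b + t}, which stops being hot when a - t = b + t, i.e. at t = (a - b)/2. So the temperature of a switch is (a - b)/2.
Temperature = (Left option - Right option) / 2
= (35 - (-27)) / 2
= 62 / 2
= 31

31


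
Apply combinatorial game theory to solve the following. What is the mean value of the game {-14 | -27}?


Game = {-14 | -27}, a switch {a | b} with numbers a > b.
Its thermograph has left wall a - t and right wall b + t, which meet at t = (a - b)/2, where both equal (a + b)/2. So the mast (mean value) is at (a + b)/2.
Mean = (-14 + (-27))/2 = -41/2 = -41/2

-41/2


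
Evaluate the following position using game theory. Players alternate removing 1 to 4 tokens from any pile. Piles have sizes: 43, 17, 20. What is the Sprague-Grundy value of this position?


Subtraction set: {1, 2, 3, 4}
For this subtraction set, G(n) = n mod 5 (period = max + 1 = 5).
Pile 1 (size 43): G(43) = 43 mod 5 = 3
Pile 2 (size 17): G(17) = 17 mod 5 = 2
Pile 3 (size 20): G(20) = 20 mod 5 = 0
Total Grundy value = XOR of all: 3 XOR 2 XOR 0 = 1

1


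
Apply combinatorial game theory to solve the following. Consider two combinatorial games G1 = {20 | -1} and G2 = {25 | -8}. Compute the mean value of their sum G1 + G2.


G1 = {20 | -1}, G2 = {25 | -8}
Each is a switch {a | b} with numbers a > b; its mean value is (a + b)/2, and mean value is additive over game sums: m(G1 + G2) = m(G1) + m(G2).
Mean of G1 = (20 + (-1))/2 = 19/2 = 19/2
Mean of G2 = (25 + (-8))/2 = 17/2 = 17/2
Mean of G1 + G2 = 19/2 + 17/2 = 18

18


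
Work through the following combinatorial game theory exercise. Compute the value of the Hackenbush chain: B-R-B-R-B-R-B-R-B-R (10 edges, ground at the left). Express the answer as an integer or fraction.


Edges (from ground): B-R-B-R-B-R-B-R-B-R
By Berlekamp's sign-expansion rule, a Blue-Red Hackenbush stalk has the value of the surreal number whose sign sequence is the edge sequence with B -> + and R -> -.
Sign sequence: +-+-+-+-+-
Trace the sign expansion in the surreal number tree, starting from 0:
Edge 1: B (sign +) -> bounds (0, +inf), value = 1
Edge 2: R (sign -) -> bounds (0, 1), value = 1/2
Edge 3: B (sign +) -> bounds (1/2, 1), value = 3/4
Edge 4: R (sign -) -> bounds (1/2, 3/4), value = 5/8
Edge 5: B (sign +) -> bounds (5/8, 3/4), value = 11/16
Edge 6: R (sign -) -> bounds (5/8, 11/16), value = 21/32
Edge 7: B (sign +) -> bounds (21/32, 11/16), value = 43/64
Edge 8: R (sign -) -> bounds (21/32, 43/64), value = 85/128
Edge 9: B (sign +) -> bounds (85/128, 43/64), value = 171/256
Edge 10: R (sign -) -> bounds (85/128, 171/256), value = 341/512
Game value = 341/512

341/512


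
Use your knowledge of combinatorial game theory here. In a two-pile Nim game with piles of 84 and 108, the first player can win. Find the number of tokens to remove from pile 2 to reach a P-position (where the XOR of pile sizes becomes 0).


Piles: 84 and 108
Current XOR: 84 XOR 108 = 56 (non-zero, so this is an N-position).
To make the XOR zero, we need to find a move that balances the piles.
For pile 2 (size 108): target = 108 XOR 56 = 84
We reduce pile 2 from 108 to 84.
Tokens removed: 108 - 84 = 24
Verification: 84 XOR 84 = 0

24


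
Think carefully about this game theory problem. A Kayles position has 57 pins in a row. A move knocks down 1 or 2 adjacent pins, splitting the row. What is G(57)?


Kayles: a move removes 1 or 2 adjacent pins from a contiguous row.
Removing pins from a row of k leaves two independent rows (a, b) with a + b = k - 1 (one pin) or a + b = k - 2 (two pins); an end removal gives a = 0.
By Sprague-Grundy, G(k) = mex{ G(a) XOR G(b) } over all these splits. G(0) = 0.
G(1): splits (0,0):0^0=0 -> mex({0}) = 1
G(2): splits (0,1):0^1=1 (0,0):0^0=0 -> mex({0, 1}) = 2
G(3): splits (0,2):0^2=2 (1,1):1^1=0 (0,1):0^1=1 -> mex({0, 1, 2}) = 3
G(4): splits (0,3):0^3=3 (1,2):1^2=3 (0,2):0^2=2 (1,1):1^1=0 -> mex({0, 2, 3}) = 1
G(5): splits (0,4):0^1=1 (1,3):1^3=2 (2,2):2^2=0 (0,3):0^3=3 (1,2):1^2=3 -> mex({0, 1, 2, 3}) = 4
G(6) = mex({0, 1, 2, 4}) = 3
G(7) = mex({0, 1, 3, 4, 5}) = 2
G(8) = mex({0, 2, 3, 5, 6}) = 1
G(9) = mex({0, 1, 2, 3, 6, 7}) = 4
G(10) = mex({0, 1, 3, 4, 5, 7}) = 2
G(11) = mex({0, 1, 2, 3, 4, 5}) = 6
G(12) = mex({0, 1, 2, 3, 5, 6, 7}) = 4
G(13) = mex({0, 2, 3, 4, 6, 7}) = 1
G(14) = mex({0, 1, 4, 5, 6, 7}) = 2
G(15) = mex({0, 1, 2, 3, 4, 5, 6}) = 7
G(16) = mex({0, 2, 3, 5, 6, 7}) = 1
G(17) = mex({0, 1, 2, 3, 5, 6, 7}) = 4
G(18) = mex({0, 1, 2, 4, 5, 6}) = 3
G(19) = mex({0, 1, 3, 4, 5, 7}) = 2
G(20) = mex({0, 2, 3, 4, 5, 6, 7}) = 1
G(21) = mex({0, 1, 2, 3, 5, 6, 7}) = 4
G(22) = mex({0, 1, 2, 3, 4, 5, 7}) = 6
G(23) = mex({0, 1, 2, 3, 4, 5, 6}) = 7
G(24) = mex({0, 1, 2, 3, 5, 6, 7}) = 4
G(25) = mex({0, 2, 3, 4, 6, 7}) = 1
G(26) = mex({0, 1, 3, 4, 5, 6, 7}) = 2
G(27) = mex({0, 1, 2, 3, 4, 5, 6, 7}) = 8
G(28) = mex({0, 1, 2, 3, 4, 6, 7, 8}) = 5
G(29) = mex({0, 1, 2, 3, 5, 6, 7, 8, 9}) = 4
G(30) = mex({0, 1, 2, 3, 4, 5, 6, 9, 10}) = 7
G(31) = mex({0, 1, 3, 4, 5, 7, 10, 11}) = 2
G(32) = mex({0, 2, 3, 4, 5, 6, 7, 9, 11}) = 1
G(33) = mex({0, 1, 2, 3, 4, 5, 6, 7, 9, 12}) = 8
G(34) = mex({0, 1, 2, 3, 4, 5, 7, 8, 11, 12}) = 6
G(35) = mex({0, 1, 2, 3, 4, 5, 6, 8, 9, 10, 11}) = 7
G(36) = mex({0, 1, 2, 3, 5, 6, 7, 9, 10}) = 4
G(37) = mex({0, 2, 3, 4, 6, 7, 9, 10, 11, 12}) = 1
G(38) = mex({0, 1, 3, 4, 5, 6, 7, 9, 10, 11, 12}) = 2
G(39) = mex({0, 1, 2, 4, 5, 6, 7, 9, 10, 12, 14}) = 3
G(40) = mex({0, 2, 3, 4, 6, 7, 11, 12, 14}) = 1
G(41) = mex({0, 1, 2, 3, 5, 6, 7, 9, 10, 11, 12}) = 4
G(42) = mex({0, 1, 2, 3, 4, 5, 6, 9, 10}) = 7
G(43) = mex({0, 1, 3, 4, 5, 7, 9, 10, 12, 15}) = 2
G(44) = mex({0, 2, 3, 4, 5, 6, 7, 9, 10, 12, 15}) = 1
G(45) = mex({0, 1, 2, 3, 4, 5, 6, 7, 9, 10, 12, 14}) = 8
G(46) = mex({0, 1, 3, 4, 5, 7, 8, 11, 12, 14}) = 2
G(47) = mex({0, 1, 2, 3, 4, 5, 6, 8, 9, 10, 11, 12}) = 7
G(48) = mex({0, 1, 2, 3, 5, 6, 7, 9, 10}) = 4
G(49) = mex({0, 2, 3, 4, 6, 7, 9, 10, 11, 12, 15}) = 1
G(50) = mex({0, 1, 4, 5, 6, 7, 9, 11, 12, 14, 15}) = 2
G(51) = mex({0, 1, 2, 3, 4, 5, 6, 7, 9, 12, 14, 15}) = 8
G(52) = mex({0, 2, 3, 4, 5, 6, 7, 8, 11, 12, 15}) = 1
G(53) = mex({0, 1, 2, 3, 5, 6, 7, 8, 9, 10, 11, 12}) = 4
G(54) = mex({0, 1, 2, 3, 4, 5, 6, 9, 10}) = 7
G(55) = mex({0, 1, 3, 4, 5, 7, 9, 10, 11, 12}) = 2
G(56) = mex({0, 2, 3, 4, 5, 6, 7, 9, 10, 11, 12, 13, 14}) = 1
G(57) = mex({0, 1, 2, 3, 5, 6, 7, 9, 10, 12, 13, 14, 15}) = 4
Therefore G(57) = 4.

4


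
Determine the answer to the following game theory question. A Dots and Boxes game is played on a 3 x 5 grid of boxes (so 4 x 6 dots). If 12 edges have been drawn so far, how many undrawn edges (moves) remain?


Grid: 3 x 5 boxes, i.e. 4 rows and 6 columns of dots.
Horizontal edges: (rows + 1) * cols = 4 * 5 = 20
Vertical edges: rows * (cols + 1) = 3 * 6 = 18
Total edges: 20 + 18 = 38
Edges drawn: 12
Remaining: 38 - 12 = 26

26


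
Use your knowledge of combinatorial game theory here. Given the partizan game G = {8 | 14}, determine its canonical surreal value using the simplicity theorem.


Left options: {8}, max = 8
Right options: {14}, min = 14
All options are numbers and max(Left) < min(Right), so by the simplicity theorem the value is the simplest (earliest-born) number strictly between 8 and 14.
Integers 9 through 13 all lie strictly between 8 and 14.
Among integers, the simplest (lowest birthday = smallest |n|; 0 is born on day 0, +-n on day n) is 9.
No non-integer in the interval can be simpler: if x is a non-integer in the interval, then floor(x) or ceil(x) also lies in the interval (the interval contains an integer), and both are proper prefixes of x's sign expansion, i.e. born earlier. So the game value is 9.
Game value = 9

9


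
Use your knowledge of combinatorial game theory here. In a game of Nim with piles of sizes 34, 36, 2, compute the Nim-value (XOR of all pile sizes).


We need the XOR (exclusive or) of all pile sizes.
After XOR-ing pile 1 (size 34): 0 XOR 34 = 34
After XOR-ing pile 2 (size 36): 34 XOR 36 = 6
After XOR-ing pile 3 (size 2): 6 XOR 2 = 4
The Nim-value of this position is 4.

4


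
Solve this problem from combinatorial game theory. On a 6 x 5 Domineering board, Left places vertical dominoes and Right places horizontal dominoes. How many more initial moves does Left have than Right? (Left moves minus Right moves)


Board is 6 x 5 (rows x cols).
Left (vertical) placements: (rows-1) * cols = 5 * 5 = 25
Right (horizontal) placements: rows * (cols-1) = 6 * 4 = 24
Advantage = Left - Right = 25 - 24 = 1

1


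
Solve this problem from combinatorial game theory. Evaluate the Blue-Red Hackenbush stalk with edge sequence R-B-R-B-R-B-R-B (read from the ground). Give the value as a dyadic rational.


Edges (from ground): R-B-R-B-R-B-R-B
By Berlekamp's sign-expansion rule, a Blue-Red Hackenbush stalk has the value of the surreal number whose sign sequence is the edge sequence with B -> + and R -> -.
Sign sequence: -+-+-+-+
Trace the sign expansion in the surreal number tree, starting from 0:
Edge 1: R (sign -) -> bounds (-inf, 0), value = -1
Edge 2: B (sign +) -> bounds (-1, 0), value = -1/2
Edge 3: R (sign -) -> bounds (-1, -1/2), value = -3/4
Edge 4: B (sign +) -> bounds (-3/4, -1/2), value = -5/8
Edge 5: R (sign -) -> bounds (-3/4, -5/8), value = -11/16
Edge 6: B (sign +) -> bounds (-11/16, -5/8), value = -21/32
Edge 7: R (sign -) -> bounds (-11/16, -21/32), value = -43/64
Edge 8: B (sign +) -> bounds (-43/64, -21/32), value = -85/128
Game value = -85/128

-85/128


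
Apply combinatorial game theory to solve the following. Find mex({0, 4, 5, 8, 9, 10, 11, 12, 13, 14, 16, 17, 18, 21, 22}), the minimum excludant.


Set = {0, 4, 5, 8, 9, 10, 11, 12, 13, 14, 16, 17, 18, 21, 22}
0 is in the set.
1 is NOT in the set. This is the mex.
mex = 1

1


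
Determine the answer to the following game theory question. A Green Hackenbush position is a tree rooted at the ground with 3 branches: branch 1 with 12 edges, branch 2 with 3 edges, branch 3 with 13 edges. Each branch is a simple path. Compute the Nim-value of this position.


The tree has 3 branches from the ground vertex.
In Green Hackenbush, the Nim-value of a simple path of length k is k.
Branch 1: length 12, Nim-value = 12
Branch 2: length 3, Nim-value = 3
Branch 3: length 13, Nim-value = 13
Total Nim-value = XOR of all branch values:
0 XOR 12 = 12
12 XOR 3 = 15
15 XOR 13 = 2
Nim-value of the tree = 2

2


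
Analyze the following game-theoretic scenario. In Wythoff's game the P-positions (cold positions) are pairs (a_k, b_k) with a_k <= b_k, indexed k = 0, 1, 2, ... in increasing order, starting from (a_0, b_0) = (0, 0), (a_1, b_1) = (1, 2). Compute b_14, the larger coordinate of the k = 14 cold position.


By Wythoff's theorem, a_k = floor(k * phi) and b_k = floor(k * phi^2) = a_k + k, where phi = (1 + sqrt(5))/2 is the golden ratio.
phi = (1 + sqrt(5))/2 = 1.618034
phi^2 = phi + 1 = 2.618034
k = 14
k * phi^2 = 14 * 2.618034 = 36.652476
b_14 = floor(k * phi^2) = 36 (check: a_14 + k = 22 + 14 = 36)

36


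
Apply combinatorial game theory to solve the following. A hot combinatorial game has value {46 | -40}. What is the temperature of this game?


The game is {46 | -40}, a switch {a | b} with numbers a > b.
Cooling {a | b} by t gives {a - t | b + t}, which stops being hot when a - t = b + t, i.e. at t = (a - b)/2. So the temperature of a switch is (a - b)/2.
Temperature = (Left option - Right option) / 2
= (46 - (-40)) / 2
= 86 / 2
= 43

43


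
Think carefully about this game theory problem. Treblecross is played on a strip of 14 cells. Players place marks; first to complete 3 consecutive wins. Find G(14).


Treblecross: place X on empty cells; 3-in-a-row wins.
Playing within two cells of an existing X lets the opponent win at once, so sensible play treats the cells i-2..i+2 around each X as dead. The player left with no safe cell loses, so this is a normal-play take-away game on strips of safe cells.
Placing X at cell i (0-indexed) of a strip of k safe cells leaves independent strips of sizes max(0, i-2) and max(0, k-i-3). Hence G(k) = mex{ G(max(0,i-2)) XOR G(max(0,k-i-3)) : 0 <= i < k }, with G(0) = 0.
G(1): splits (0,0):0^0=0 -> mex({0}) = 1
G(2): splits (0,0):0^0=0 -> mex({0}) = 1
G(3): splits (0,0):0^0=0 -> mex({0}) = 1
G(4): splits (0,1):0^1=1 (0,0):0^0=0 -> mex({0, 1}) = 2
G(5): splits (0,2):0^1=1 (0,1):0^1=1 (0,0):0^0=0 -> mex({0, 1}) = 2
G(6) = mex({1}) = 0
G(7) = mex({0, 1, 2}) = 3
G(8) = mex({0, 1, 2}) = 3
G(9) = mex({0, 2}) = 1
G(10) = mex({0, 2, 3}) = 1
G(11) = mex({0, 3}) = 1
G(12) = mex({1, 3}) = 0
G(13) = mex({0, 1, 2, 3}) = 4
G(14) = mex({0, 1, 2}) = 3
Therefore G(14) = 3.

3


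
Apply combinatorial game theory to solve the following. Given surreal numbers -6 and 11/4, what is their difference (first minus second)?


x = -6, y = 11/4
Converting to common denominator: 4
x = -24/4, y = 11/4
x - y = -6 - 11/4 = -35/4

-35/4


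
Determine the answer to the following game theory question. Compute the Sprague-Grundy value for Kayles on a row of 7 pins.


Kayles: a move removes 1 or 2 adjacent pins from a contiguous row.
Removing pins from a row of k leaves two independent rows (a, b) with a + b = k - 1 (one pin) or a + b = k - 2 (two pins); an end removal gives a = 0.
By Sprague-Grundy, G(k) = mex{ G(a) XOR G(b) } over all these splits. G(0) = 0.
G(1): splits (0,0):0^0=0 -> mex({0}) = 1
G(2): splits (0,1):0^1=1 (0,0):0^0=0 -> mex({0, 1}) = 2
G(3): splits (0,2):0^2=2 (1,1):1^1=0 (0,1):0^1=1 -> mex({0, 1, 2}) = 3
G(4): splits (0,3):0^3=3 (1,2):1^2=3 (0,2):0^2=2 (1,1):1^1=0 -> mex({0, 2, 3}) = 1
G(5): splits (0,4):0^1=1 (1,3):1^3=2 (2,2):2^2=0 (0,3):0^3=3 (1,2):1^2=3 -> mex({0, 1, 2, 3}) = 4
G(6) = mex({0, 1, 2, 4}) = 3
G(7) = mex({0, 1, 3, 4, 5}) = 2
Therefore G(7) = 2.

2


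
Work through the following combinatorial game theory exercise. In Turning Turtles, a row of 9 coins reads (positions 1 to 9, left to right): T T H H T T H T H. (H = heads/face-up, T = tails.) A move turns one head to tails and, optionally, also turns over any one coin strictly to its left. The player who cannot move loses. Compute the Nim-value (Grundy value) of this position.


Coins: T T H H T T H T H
Key fact: a single head at position k behaves exactly like a Nim heap of size k (turning it to T and optionally flipping a coin at j < k corresponds to moving the heap from k to j, or to 0), and heads combine as a disjunctive sum (two heads at the same place would cancel, matching j XOR j = 0). So the Nim-value is the XOR of the 1-indexed positions of the heads.
Face-up positions (1-indexed): [3, 4, 7, 9]
XOR 0 with 3: 0 XOR 3 = 3
XOR 3 with 4: 3 XOR 4 = 7
XOR 7 with 7: 7 XOR 7 = 0
XOR 0 with 9: 0 XOR 9 = 9
Nim-value = 9

9


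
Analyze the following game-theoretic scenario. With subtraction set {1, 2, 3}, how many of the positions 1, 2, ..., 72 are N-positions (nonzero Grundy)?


Subtraction set S = {1, 2, 3}, so G(n) = n mod 4.
G(n) = 0 when n is a multiple of 4.
Multiples of 4 in [1, 72]: 18
N-positions (nonzero Grundy) = 72 - 18 = 54

54


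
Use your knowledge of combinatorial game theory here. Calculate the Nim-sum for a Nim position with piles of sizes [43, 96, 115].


We need the XOR (exclusive or) of all pile sizes.
After XOR-ing pile 1 (size 43): 0 XOR 43 = 43
After XOR-ing pile 2 (size 96): 43 XOR 96 = 75
After XOR-ing pile 3 (size 115): 75 XOR 115 = 56
The Nim-value of this position is 56.

56


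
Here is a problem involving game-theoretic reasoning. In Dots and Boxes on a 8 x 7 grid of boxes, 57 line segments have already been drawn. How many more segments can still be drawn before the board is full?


Grid: 8 x 7 boxes, i.e. 9 rows and 8 columns of dots.
Horizontal edges: (rows + 1) * cols = 9 * 7 = 63
Vertical edges: rows * (cols + 1) = 8 * 8 = 64
Total edges: 63 + 64 = 127
Edges drawn: 57
Remaining: 127 - 57 = 70

70


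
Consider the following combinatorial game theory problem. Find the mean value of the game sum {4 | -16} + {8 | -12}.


G1 = {4 | -16}, G2 = {8 | -12}
Each is a switch {a | b} with numbers a > b; its mean value is (a + b)/2, and mean value is additive over game sums: m(G1 + G2) = m(G1) + m(G2).
Mean of G1 = (4 + (-16))/2 = -12/2 = -6
Mean of G2 = (8 + (-12))/2 = -4/2 = -2
Mean of G1 + G2 = -6 + -2 = -8

-8


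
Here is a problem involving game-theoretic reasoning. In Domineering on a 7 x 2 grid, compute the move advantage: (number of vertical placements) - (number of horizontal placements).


Board is 7 x 2 (rows x cols).
Left (vertical) placements: (rows-1) * cols = 6 * 2 = 12
Right (horizontal) placements: rows * (cols-1) = 7 * 1 = 7
Advantage = Left - Right = 12 - 7 = 5

5


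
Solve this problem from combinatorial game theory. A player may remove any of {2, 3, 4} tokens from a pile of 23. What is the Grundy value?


The subtraction set is S = {2, 3, 4}.
G(k) = mex{ G(k - s) : s in S, s <= k }. We compute iteratively: G(0) = 0.
G(1) = mex({}) = 0
G(2) = mex({0}) = 1
G(3) = mex({0}) = 1
G(4) = mex({0, 1}) = 2
G(5) = mex({0, 1}) = 2
G(6) = mex({1, 2}) = 0
G(7) = mex({1, 2}) = 0
G(8) = mex({0, 2}) = 1
G(9) = mex({0, 2}) = 1
Observe that G(6)..G(9) = 0, 0, 1, 1 repeats G(0)..G(3) = 0, 0, 1, 1.
For k >= max(S) = 4, G(k) is determined by the previous 4 values G(k-4)..G(k-1); a window of 4 consecutive values has recurred shifted by 6, so by induction G(k + 6) = G(k) for all k >= 0: the sequence is periodic from the start with period 6.
One period: G(0..5) = 0, 0, 1, 1, 2, 2.
23 mod 6 = 5, so G(23) = G(5) = 2.

2


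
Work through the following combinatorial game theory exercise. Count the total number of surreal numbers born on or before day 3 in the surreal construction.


Day 0: {|} = 0 is born. Count = 1.
Day n: the number of surreal numbers born by day n is 2^(n+1) - 1.
By day 0: 2^1 - 1 = 1
By day 1: 2^2 - 1 = 3
By day 2: 2^3 - 1 = 7
By day 3: 2^4 - 1 = 15
By day 3: 15 surreal numbers.

15


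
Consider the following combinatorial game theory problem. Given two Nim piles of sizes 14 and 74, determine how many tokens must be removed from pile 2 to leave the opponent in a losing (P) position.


Piles: 14 and 74
Current XOR: 14 XOR 74 = 68 (non-zero, so this is an N-position).
To make the XOR zero, we need to find a move that balances the piles.
For pile 2 (size 74): target = 74 XOR 68 = 14
We reduce pile 2 from 74 to 14.
Tokens removed: 74 - 14 = 60
Verification: 14 XOR 14 = 0

60


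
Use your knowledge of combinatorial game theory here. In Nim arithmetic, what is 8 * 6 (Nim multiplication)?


Nim multiplication is bilinear over XOR: (u XOR v) * w = (u*w) XOR (v*w).
So we split each operand into its bit components and XOR the pairwise Nim products.
8 = 8 (as XOR of powers of 2).
6 = 2 + 4 (as XOR of powers of 2).
Using the standard Nim-product table on single bits:
  2*2 = 3,   2*4 = 8,   2*8 = 12,
  4*4 = 6,   4*8 = 11,  8*8 = 13,
and  1*x = x (identity), k*l = l*k (commutative).
Pairwise Nim products:
  8 * 2 = 12
  8 * 4 = 11
XOR them: 12 XOR 11 = 7.
Result: 8 * 6 = 7 (in Nim).

7


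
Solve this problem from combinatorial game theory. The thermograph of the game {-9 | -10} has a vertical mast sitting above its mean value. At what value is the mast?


Game = {-9 | -10}, a switch {a | b} with numbers a > b.
Its thermograph has left wall a - t and right wall b + t, which meet at t = (a - b)/2, where both equal (a + b)/2. So the mast (mean value) is at (a + b)/2.
Mean = (-9 + (-10))/2 = -19/2 = -19/2

-19/2


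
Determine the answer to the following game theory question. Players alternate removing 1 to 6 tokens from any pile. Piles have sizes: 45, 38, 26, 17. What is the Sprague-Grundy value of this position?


Subtraction set: {1, 2, 3, 4, 5, 6}
For this subtraction set, G(n) = n mod 7 (period = max + 1 = 7).
Pile 1 (size 45): G(45) = 45 mod 7 = 3
Pile 2 (size 38): G(38) = 38 mod 7 = 3
Pile 3 (size 26): G(26) = 26 mod 7 = 5
Pile 4 (size 17): G(17) = 17 mod 7 = 3
Total Grundy value = XOR of all: 3 XOR 3 XOR 5 XOR 3 = 6

6


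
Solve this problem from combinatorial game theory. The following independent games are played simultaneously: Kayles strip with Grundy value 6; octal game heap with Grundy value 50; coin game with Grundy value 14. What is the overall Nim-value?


By the Sprague-Grundy theorem, the Grundy value of a sum of games is the XOR of individual Grundy values.
Kayles strip: Grundy value = 6. Running XOR: 0 XOR 6 = 6
octal game heap: Grundy value = 50. Running XOR: 6 XOR 50 = 52
coin game: Grundy value = 14. Running XOR: 52 XOR 14 = 58
The combined Grundy value is 58.

58


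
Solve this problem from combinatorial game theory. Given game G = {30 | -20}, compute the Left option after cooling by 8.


Original game: {30 | -20} (a switch {a | b} with a > b).
Cooling by t (for t below the temperature (a - b)/2 = 25) taxes each move by t: {a | b} cooled by t is {a - t | b + t}.
Cooling amount: t = 8
Cooled Left option: 30 - 8 = 22
Cooled Right option: -20 + 8 = -12
Cooled game: {22 | -12}
Left option = 22

22


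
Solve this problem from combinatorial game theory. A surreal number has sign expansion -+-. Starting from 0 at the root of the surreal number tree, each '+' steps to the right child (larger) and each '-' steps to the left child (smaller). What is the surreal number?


Sign expansion: -+-
Rule: track bounds (lo, hi), initially (-inf, +inf). On '+', the current value becomes lo and we move to the simplest number in (value, hi): value + 1 if hi = +inf, otherwise the midpoint (value + hi)/2. On '-', the current value becomes hi and we move to value - 1 if lo = -inf, otherwise the midpoint (lo + value)/2.
Start at 0.
Step 1: sign = -, move left. Bounds: (-inf, 0). Value = -1
Step 2: sign = +, move right. Bounds: (-1, 0). Value = -1/2
Step 3: sign = -, move left. Bounds: (-1, -1/2). Value = -3/4
The surreal number with sign expansion -+- is -3/4.

-3/4


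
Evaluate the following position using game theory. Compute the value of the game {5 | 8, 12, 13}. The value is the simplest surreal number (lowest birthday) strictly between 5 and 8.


Left options: {5}, max = 5
Right options: {8, 12, 13}, min = 8
All options are numbers and max(Left) < min(Right), so by the simplicity theorem the value is the simplest (earliest-born) number strictly between 5 and 8.
Integers 6 through 7 all lie strictly between 5 and 8.
Among integers, the simplest (lowest birthday = smallest |n|; 0 is born on day 0, +-n on day n) is 6.
No non-integer in the interval can be simpler: if x is a non-integer in the interval, then floor(x) or ceil(x) also lies in the interval (the interval contains an integer), and both are proper prefixes of x's sign expansion, i.e. born earlier. So the game value is 6.
Game value = 6

6


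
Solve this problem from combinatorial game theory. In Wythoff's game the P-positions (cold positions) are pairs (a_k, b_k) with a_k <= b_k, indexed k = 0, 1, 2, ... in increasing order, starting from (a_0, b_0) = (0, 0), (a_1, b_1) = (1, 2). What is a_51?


By Wythoff's theorem, a_k = floor(k * phi) and b_k = floor(k * phi^2) = a_k + k, where phi = (1 + sqrt(5))/2 is the golden ratio.
phi = (1 + sqrt(5))/2 = 1.618034
k = 51
k * phi = 51 * 1.618034 = 82.519733
a_51 = floor(k * phi) = 82

82


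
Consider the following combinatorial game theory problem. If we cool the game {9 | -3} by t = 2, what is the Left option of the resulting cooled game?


Original game: {9 | -3} (a switch {a | b} with a > b).
Cooling by t (for t below the temperature (a - b)/2 = 6) taxes each move by t: {a | b} cooled by t is {a - t | b + t}.
Cooling amount: t = 2
Cooled Left option: 9 - 2 = 7
Cooled Right option: -3 + 2 = -1
Cooled game: {7 | -1}
Left option = 7

7


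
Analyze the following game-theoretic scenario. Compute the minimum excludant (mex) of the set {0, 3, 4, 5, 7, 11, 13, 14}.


Set = {0, 3, 4, 5, 7, 11, 13, 14}
0 is in the set.
1 is NOT in the set. This is the mex.
mex = 1

1


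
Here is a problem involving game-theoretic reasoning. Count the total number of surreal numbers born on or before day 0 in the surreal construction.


Day 0: {|} = 0 is born. Count = 1.
Day n: the number of surreal numbers born by day n is 2^(n+1) - 1.
By day 0: 2^1 - 1 = 1
By day 0: 1 surreal numbers.

1


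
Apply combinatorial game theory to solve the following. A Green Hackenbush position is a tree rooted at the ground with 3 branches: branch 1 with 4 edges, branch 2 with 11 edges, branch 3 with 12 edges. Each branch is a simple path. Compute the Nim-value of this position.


The tree has 3 branches from the ground vertex.
In Green Hackenbush, the Nim-value of a simple path of length k is k.
Branch 1: length 4, Nim-value = 4
Branch 2: length 11, Nim-value = 11
Branch 3: length 12, Nim-value = 12
Total Nim-value = XOR of all branch values:
0 XOR 4 = 4
4 XOR 11 = 15
15 XOR 12 = 3
Nim-value of the tree = 3

3


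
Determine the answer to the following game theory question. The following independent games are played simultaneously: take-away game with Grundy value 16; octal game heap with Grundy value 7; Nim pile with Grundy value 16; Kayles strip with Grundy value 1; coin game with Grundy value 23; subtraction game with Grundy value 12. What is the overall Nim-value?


By the Sprague-Grundy theorem, the Grundy value of a sum of games is the XOR of individual Grundy values.
take-away game: Grundy value = 16. Running XOR: 0 XOR 16 = 16
octal game heap: Grundy value = 7. Running XOR: 16 XOR 7 = 23
Nim pile: Grundy value = 16. Running XOR: 23 XOR 16 = 7
Kayles strip: Grundy value = 1. Running XOR: 7 XOR 1 = 6
coin game: Grundy value = 23. Running XOR: 6 XOR 23 = 17
subtraction game: Grundy value = 12. Running XOR: 17 XOR 12 = 29
The combined Grundy value is 29.

29


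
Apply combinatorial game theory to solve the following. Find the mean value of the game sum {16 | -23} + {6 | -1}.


G1 = {16 | -23}, G2 = {6 | -1}
Each is a switch {a | b} with numbers a > b; its mean value is (a + b)/2, and mean value is additive over game sums: m(G1 + G2) = m(G1) + m(G2).
Mean of G1 = (16 + (-23))/2 = -7/2 = -7/2
Mean of G2 = (6 + (-1))/2 = 5/2 = 5/2
Mean of G1 + G2 = -7/2 + 5/2 = -1

-1


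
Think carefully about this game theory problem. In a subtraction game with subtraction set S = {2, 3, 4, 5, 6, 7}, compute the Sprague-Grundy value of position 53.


The subtraction set is S = {2, 3, 4, 5, 6, 7}.
G(k) = mex{ G(k - s) : s in S, s <= k }. We compute iteratively: G(0) = 0.
G(1) = mex({}) = 0
G(2) = mex({0}) = 1
G(3) = mex({0}) = 1
G(4) = mex({0, 1}) = 2
G(5) = mex({0, 1}) = 2
G(6) = mex({0, 1, 2}) = 3
G(7) = mex({0, 1, 2}) = 3
G(8) = mex({0, 1, 2, 3}) = 4
G(9) = mex({1, 2, 3}) = 0
G(10) = mex({1, 2, 3, 4}) = 0
G(11) = mex({0, 2, 3, 4}) = 1
G(12) = mex({0, 2, 3, 4}) = 1
G(13) = mex({0, 1, 3, 4}) = 2
G(14) = mex({0, 1, 3, 4}) = 2
G(15) = mex({0, 1, 2, 4}) = 3
Observe that G(9)..G(15) = 0, 0, 1, 1, 2, 2, 3 repeats G(0)..G(6) = 0, 0, 1, 1, 2, 2, 3.
For k >= max(S) = 7, G(k) is determined by the previous 7 values G(k-7)..G(k-1); a window of 7 consecutive values has recurred shifted by 9, so by induction G(k + 9) = G(k) for all k >= 0: the sequence is periodic from the start with period 9.
One period: G(0..8) = 0, 0, 1, 1, 2, 2, 3, 3, 4.
53 mod 9 = 8, so G(53) = G(8) = 4.

4


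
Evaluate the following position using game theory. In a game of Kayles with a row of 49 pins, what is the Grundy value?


Kayles: a move removes 1 or 2 adjacent pins from a contiguous row.
Removing pins from a row of k leaves two independent rows (a, b) with a + b = k - 1 (one pin) or a + b = k - 2 (two pins); an end removal gives a = 0.
By Sprague-Grundy, G(k) = mex{ G(a) XOR G(b) } over all these splits. G(0) = 0.
G(1): splits (0,0):0^0=0 -> mex({0}) = 1
G(2): splits (0,1):0^1=1 (0,0):0^0=0 -> mex({0, 1}) = 2
G(3): splits (0,2):0^2=2 (1,1):1^1=0 (0,1):0^1=1 -> mex({0, 1, 2}) = 3
G(4): splits (0,3):0^3=3 (1,2):1^2=3 (0,2):0^2=2 (1,1):1^1=0 -> mex({0, 2, 3}) = 1
G(5): splits (0,4):0^1=1 (1,3):1^3=2 (2,2):2^2=0 (0,3):0^3=3 (1,2):1^2=3 -> mex({0, 1, 2, 3}) = 4
G(6) = mex({0, 1, 2, 4}) = 3
G(7) = mex({0, 1, 3, 4, 5}) = 2
G(8) = mex({0, 2, 3, 5, 6}) = 1
G(9) = mex({0, 1, 2, 3, 6, 7}) = 4
G(10) = mex({0, 1, 3, 4, 5, 7}) = 2
G(11) = mex({0, 1, 2, 3, 4, 5}) = 6
G(12) = mex({0, 1, 2, 3, 5, 6, 7}) = 4
G(13) = mex({0, 2, 3, 4, 6, 7}) = 1
G(14) = mex({0, 1, 4, 5, 6, 7}) = 2
G(15) = mex({0, 1, 2, 3, 4, 5, 6}) = 7
G(16) = mex({0, 2, 3, 5, 6, 7}) = 1
G(17) = mex({0, 1, 2, 3, 5, 6, 7}) = 4
G(18) = mex({0, 1, 2, 4, 5, 6}) = 3
G(19) = mex({0, 1, 3, 4, 5, 7}) = 2
G(20) = mex({0, 2, 3, 4, 5, 6, 7}) = 1
G(21) = mex({0, 1, 2, 3, 5, 6, 7}) = 4
G(22) = mex({0, 1, 2, 3, 4, 5, 7}) = 6
G(23) = mex({0, 1, 2, 3, 4, 5, 6}) = 7
G(24) = mex({0, 1, 2, 3, 5, 6, 7}) = 4
G(25) = mex({0, 2, 3, 4, 6, 7}) = 1
G(26) = mex({0, 1, 3, 4, 5, 6, 7}) = 2
G(27) = mex({0, 1, 2, 3, 4, 5, 6, 7}) = 8
G(28) = mex({0, 1, 2, 3, 4, 6, 7, 8}) = 5
G(29) = mex({0, 1, 2, 3, 5, 6, 7, 8, 9}) = 4
G(30) = mex({0, 1, 2, 3, 4, 5, 6, 9, 10}) = 7
G(31) = mex({0, 1, 3, 4, 5, 7, 10, 11}) = 2
G(32) = mex({0, 2, 3, 4, 5, 6, 7, 9, 11}) = 1
G(33) = mex({0, 1, 2, 3, 4, 5, 6, 7, 9, 12}) = 8
G(34) = mex({0, 1, 2, 3, 4, 5, 7, 8, 11, 12}) = 6
G(35) = mex({0, 1, 2, 3, 4, 5, 6, 8, 9, 10, 11}) = 7
G(36) = mex({0, 1, 2, 3, 5, 6, 7, 9, 10}) = 4
G(37) = mex({0, 2, 3, 4, 6, 7, 9, 10, 11, 12}) = 1
G(38) = mex({0, 1, 3, 4, 5, 6, 7, 9, 10, 11, 12}) = 2
G(39) = mex({0, 1, 2, 4, 5, 6, 7, 9, 10, 12, 14}) = 3
G(40) = mex({0, 2, 3, 4, 6, 7, 11, 12, 14}) = 1
G(41) = mex({0, 1, 2, 3, 5, 6, 7, 9, 10, 11, 12}) = 4
G(42) = mex({0, 1, 2, 3, 4, 5, 6, 9, 10}) = 7
G(43) = mex({0, 1, 3, 4, 5, 7, 9, 10, 12, 15}) = 2
G(44) = mex({0, 2, 3, 4, 5, 6, 7, 9, 10, 12, 15}) = 1
G(45) = mex({0, 1, 2, 3, 4, 5, 6, 7, 9, 10, 12, 14}) = 8
G(46) = mex({0, 1, 3, 4, 5, 7, 8, 11, 12, 14}) = 2
G(47) = mex({0, 1, 2, 3, 4, 5, 6, 8, 9, 10, 11, 12}) = 7
G(48) = mex({0, 1, 2, 3, 5, 6, 7, 9, 10}) = 4
G(49) = mex({0, 2, 3, 4, 6, 7, 9, 10, 11, 12, 15}) = 1
Therefore G(49) = 1.

1


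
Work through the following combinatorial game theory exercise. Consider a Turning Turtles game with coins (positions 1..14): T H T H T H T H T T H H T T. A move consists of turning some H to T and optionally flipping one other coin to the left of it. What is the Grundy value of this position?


Coins: T H T H T H T H T T H H T T
Key fact: a single head at position k behaves exactly like a Nim heap of size k (turning it to T and optionally flipping a coin at j < k corresponds to moving the heap from k to j, or to 0), and heads combine as a disjunctive sum (two heads at the same place would cancel, matching j XOR j = 0). So the Nim-value is the XOR of the 1-indexed positions of the heads.
Face-up positions (1-indexed): [2, 4, 6, 8, 11, 12]
XOR 0 with 2: 0 XOR 2 = 2
XOR 2 with 4: 2 XOR 4 = 6
XOR 6 with 6: 6 XOR 6 = 0
XOR 0 with 8: 0 XOR 8 = 8
XOR 8 with 11: 8 XOR 11 = 3
XOR 3 with 12: 3 XOR 12 = 15
Nim-value = 15

15


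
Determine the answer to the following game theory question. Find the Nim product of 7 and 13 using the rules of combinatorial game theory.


Nim multiplication is bilinear over XOR: (u XOR v) * w = (u*w) XOR (v*w).
So we split each operand into its bit components and XOR the pairwise Nim products.
7 = 1 + 2 + 4 (as XOR of powers of 2).
13 = 1 + 4 + 8 (as XOR of powers of 2).
Using the standard Nim-product table on single bits:
  2*2 = 3,   2*4 = 8,   2*8 = 12,
  4*4 = 6,   4*8 = 11,  8*8 = 13,
and  1*x = x (identity), k*l = l*k (commutative).
Pairwise Nim products:
  1 * 1 = 1
  1 * 4 = 4
  1 * 8 = 8
  2 * 1 = 2
  2 * 4 = 8
  2 * 8 = 12
  4 * 1 = 4
  4 * 4 = 6
  4 * 8 = 11
XOR them: 1 XOR 4 XOR 8 XOR 2 XOR 8 XOR 12 XOR 4 XOR 6 XOR 11 = 2.
Result: 7 * 13 = 2 (in Nim).

2


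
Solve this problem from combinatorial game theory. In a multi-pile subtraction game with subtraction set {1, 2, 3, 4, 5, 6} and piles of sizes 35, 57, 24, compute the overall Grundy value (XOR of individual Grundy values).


Subtraction set: {1, 2, 3, 4, 5, 6}
For this subtraction set, G(n) = n mod 7 (period = max + 1 = 7).
Pile 1 (size 35): G(35) = 35 mod 7 = 0
Pile 2 (size 57): G(57) = 57 mod 7 = 1
Pile 3 (size 24): G(24) = 24 mod 7 = 3
Total Grundy value = XOR of all: 0 XOR 1 XOR 3 = 2

2


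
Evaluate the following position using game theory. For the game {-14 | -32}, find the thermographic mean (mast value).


Game = {-14 | -32}, a switch {a | b} with numbers a > b.
Its thermograph has left wall a - t and right wall b + t, which meet at t = (a - b)/2, where both equal (a + b)/2. So the mast (mean value) is at (a + b)/2.
Mean = (-14 + (-32))/2 = -46/2 = -23

-23


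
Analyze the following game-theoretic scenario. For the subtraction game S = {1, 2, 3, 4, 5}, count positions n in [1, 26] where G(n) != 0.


Subtraction set S = {1, 2, 3, 4, 5}, so G(n) = n mod 6.
G(n) = 0 when n is a multiple of 6.
Multiples of 6 in [1, 26]: 4
N-positions (nonzero Grundy) = 26 - 4 = 22

22


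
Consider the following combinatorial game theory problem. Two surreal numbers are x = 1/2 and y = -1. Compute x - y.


x = 1/2, y = -1
Converting to common denominator: 2
x = 1/2, y = -2/2
x - y = 1/2 - -1 = 3/2

3/2
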